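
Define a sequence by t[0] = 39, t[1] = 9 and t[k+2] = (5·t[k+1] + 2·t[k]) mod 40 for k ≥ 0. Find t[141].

1

t[0] = 39,  t[1] = 9,  t[2] = 3,  t[3] = 33,  t[4] = 11,  t[5] = 1,  t[6] = 27,  t[7] = 17,  t[8] = 19,  t[9] = 9,  t[10] = 3.
Since (t[9], t[10]) = (t[1], t[2]) = (9, 3) (two consecutive terms determine the rest), the sequence is eventually periodic: after a pre-period of length 1 it cycles with period 8.
For k ≥ 1, t[k] depends only on (k - 1) mod 8. (141 - 1) mod 8 = 4, so t[141] = t[5] = 1.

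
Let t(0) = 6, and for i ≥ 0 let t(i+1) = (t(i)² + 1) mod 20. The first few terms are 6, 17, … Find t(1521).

1

We have t(0) = 6, t(1) = 17, t(2) = 10, t(3) = 1, t(4) = 2, t(5) = 5, t(6) = 6.
The sequence repeats with period 6.
So t(1521) = t(0 + ((1521-0) mod 6)) = t(3) = 1.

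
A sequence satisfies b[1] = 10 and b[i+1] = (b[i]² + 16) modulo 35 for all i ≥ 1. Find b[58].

25

We have b[1] = 10,  b[2] = 11,  b[3] = 32,  b[4] = 25,  b[5] = 11.
Since b[5] = b[2] = 11, the sequence is eventually periodic: after a pre-period of length 1 it cycles with period 3.
For i ≥ 2, b[i] depends only on (i - 2) mod 3. (58 - 2) mod 3 = 2, so b[58] = b[4] = 25.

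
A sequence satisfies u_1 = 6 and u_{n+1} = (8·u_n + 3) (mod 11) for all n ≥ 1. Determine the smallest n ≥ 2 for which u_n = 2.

4

Listing terms: u_1 = 6,  u_2 = 7,  u_3 = 4,  u_4 = 2,  u_5 = 8,  u_6 = 1,  u_7 = 0,  u_8 = 3,  u_9 = 5,  u_{10} = 10,  u_{11} = 6.
The sequence repeats with period 10.
The value 2 first appears (with n ≥ 2) at u_4.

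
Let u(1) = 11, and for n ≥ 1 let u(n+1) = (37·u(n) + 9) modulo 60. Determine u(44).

Listing terms: u(1) = 11; u(2) = 56; u(3) = 41; u(4) = 26; u(5) = 11.
The sequence repeats with period 4.
So u(44) = u(1 + ((44-1) mod 4)) = u(4) = 26.

26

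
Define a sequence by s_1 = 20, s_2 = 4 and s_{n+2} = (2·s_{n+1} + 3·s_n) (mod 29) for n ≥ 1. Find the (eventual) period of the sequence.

28

We have s_1 = 20, s_2 = 4, s_3 = 10, s_4 = 3, s_5 = 7, s_6 = 23, s_7 = 9, s_8 = 0, s_9 = 27, s_{10} = 25, s_{11} = 15, s_{12} = 18, s_{13} = 23, s_{14} = 13, s_{15} = 8, s_{16} = 26, s_{17} = 18, s_{18} = 27, s_{19} = 21, s_{20} = 7, s_{21} = 19, s_{22} = 1, s_{23} = 1, s_{24} = 5, s_{25} = 13, s_{26} = 12, s_{27} = 5, s_{28} = 17, s_{29} = 20, s_{30} = 4.
Since (s_{29}, s_{30}) = (s_1, s_2) = (20, 4) (two consecutive terms determine the rest), the sequence is periodic with period 28.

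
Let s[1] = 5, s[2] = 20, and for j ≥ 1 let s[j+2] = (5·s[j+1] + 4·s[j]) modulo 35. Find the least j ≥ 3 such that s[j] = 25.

We have s[1] = 5, s[2] = 20, s[3] = 15, s[4] = 15, s[5] = 30, s[6] = 0, s[7] = 15, s[8] = 5, s[9] = 15, s[10] = 25, s[11] = 10, s[12] = 10, s[13] = 20, s[14] = 0, s[15] = 10, s[16] = 15, s[17] = 10, s[18] = 5, s[19] = 30, s[20] = 30, s[21] = 25, s[22] = 0, s[23] = 30, s[24] = 10, s[25] = 30, s[26] = 15, s[27] = 20, s[28] = 20, s[29] = 5, s[30] = 0, s[31] = 20, s[32] = 30, s[33] = 20, s[34] = 10, s[35] = 25, s[36] = 25, s[37] = 15, s[38] = 0, s[39] = 25, s[40] = 20, s[41] = 25, s[42] = 30, s[43] = 5, s[44] = 5, s[45] = 10, s[46] = 0, s[47] = 5, s[48] = 25, s[49] = 5, s[50] = 20.
The sequence repeats with period 48.
The value 25 first appears (with j ≥ 3) at s[10].

10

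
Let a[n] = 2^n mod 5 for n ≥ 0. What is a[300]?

1

Listing terms: a[0] = 1, a[1] = 2, a[2] = 4, a[3] = 3, a[4] = 1.
Since a[4] = a[0] = 1, the sequence is periodic with period 4.
(300 - 0) mod 4 = 0, so a[300] = a[0] = 1.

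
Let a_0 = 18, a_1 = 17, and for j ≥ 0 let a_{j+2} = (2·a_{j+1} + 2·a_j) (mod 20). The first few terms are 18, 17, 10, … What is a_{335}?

8

Computing terms: a_0 = 18,  a_1 = 17,  a_2 = 10,  a_3 = 14,  a_4 = 8,  a_5 = 4,  a_6 = 4,  a_7 = 16,  a_8 = 0,  a_9 = 12,  a_{10} = 4,  a_{11} = 12,  a_{12} = 12,  a_{13} = 8,  a_{14} = 0,  a_{15} = 16,  a_{16} = 12,  a_{17} = 16,  a_{18} = 16,  a_{19} = 4,  a_{20} = 0,  a_{21} = 8,  a_{22} = 16,  a_{23} = 8,  a_{24} = 8,  a_{25} = 12,  a_{26} = 0,  a_{27} = 4,  a_{28} = 8,  a_{29} = 4.
Since (a_{28}, a_{29}) = (a_4, a_5) = (8, 4) (two consecutive terms determine the rest), the sequence is eventually periodic: after a pre-period of length 4 it cycles with period 24.
For j ≥ 4, a_j depends only on (j - 4) mod 24. (335 - 4) mod 24 = 19, so a_{335} = a_{23} = 8.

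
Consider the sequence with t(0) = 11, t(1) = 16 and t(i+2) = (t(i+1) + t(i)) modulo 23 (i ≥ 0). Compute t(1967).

t(0) = 11, t(1) = 16, t(2) = 4, t(3) = 20, t(4) = 1, t(5) = 21, t(6) = 22, t(7) = 20, t(8) = 19, t(9) = 16, t(10) = 12, t(11) = 5, t(12) = 17, t(13) = 22, t(14) = 16, t(15) = 15, t(16) = 8, t(17) = 0, t(18) = 8, t(19) = 8, t(20) = 16, t(21) = 1, t(22) = 17, t(23) = 18, t(24) = 12, t(25) = 7, t(26) = 19, t(27) = 3, t(28) = 22, t(29) = 2, t(30) = 1, t(31) = 3, t(32) = 4, t(33) = 7, t(34) = 11, t(35) = 18, t(36) = 6, t(37) = 1, t(38) = 7, t(39) = 8, t(40) = 15, t(41) = 0, t(42) = 15, t(43) = 15, t(44) = 7, t(45) = 22, t(46) = 6, t(47) = 5, t(48) = 11, t(49) = 16.
Since (t(48), t(49)) = (t(0), t(1)) = (11, 16) (two consecutive terms determine the rest), the sequence is periodic with period 48.
So t(1967) = t(0 + ((1967-0) mod 48)) = t(47) = 5.

5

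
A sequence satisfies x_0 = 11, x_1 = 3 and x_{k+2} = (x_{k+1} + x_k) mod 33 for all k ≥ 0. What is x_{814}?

Listing terms: x_0 = 11,  x_1 = 3,  x_2 = 14,  x_3 = 17,  x_4 = 31,  x_5 = 15,  x_6 = 13,  x_7 = 28,  x_8 = 8,  x_9 = 3,  x_{10} = 11,  x_{11} = 14,  x_{12} = 25,  x_{13} = 6,  x_{14} = 31,  x_{15} = 4,  x_{16} = 2,  x_{17} = 6,  x_{18} = 8,  x_{19} = 14,  x_{20} = 22,  x_{21} = 3,  x_{22} = 25,  x_{23} = 28,  x_{24} = 20,  x_{25} = 15,  x_{26} = 2,  x_{27} = 17,  x_{28} = 19,  x_{29} = 3,  x_{30} = 22,  x_{31} = 25,  x_{32} = 14,  x_{33} = 6,  x_{34} = 20,  x_{35} = 26,  x_{36} = 13,  x_{37} = 6,  x_{38} = 19,  x_{39} = 25,  x_{40} = 11,  x_{41} = 3.
Since (x_{40}, x_{41}) = (x_0, x_1) = (11, 3) (two consecutive terms determine the rest), the sequence is periodic with period 40.
(814 - 0) mod 40 = 14, so x_{814} = x_{14} = 31.

31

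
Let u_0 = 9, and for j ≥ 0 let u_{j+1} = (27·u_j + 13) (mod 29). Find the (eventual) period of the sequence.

28

u_0 = 9, u_1 = 24, u_2 = 23, u_3 = 25, u_4 = 21, u_5 = 0, u_6 = 13, u_7 = 16, u_8 = 10, u_9 = 22, u_{10} = 27, u_{11} = 17, u_{12} = 8, u_{13} = 26, u_{14} = 19, u_{15} = 4, u_{16} = 5, u_{17} = 3, u_{18} = 7, u_{19} = 28, u_{20} = 15, u_{21} = 12, u_{22} = 18, u_{23} = 6, u_{24} = 1, u_{25} = 11, u_{26} = 20, u_{27} = 2, u_{28} = 9.
The sequence repeats with period 28.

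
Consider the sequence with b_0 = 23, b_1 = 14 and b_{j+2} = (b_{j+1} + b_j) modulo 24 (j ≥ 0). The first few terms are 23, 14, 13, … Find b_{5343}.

b_0 = 23; b_1 = 14; b_2 = 13; b_3 = 3; b_4 = 16; b_5 = 19; b_6 = 11; b_7 = 6; b_8 = 17; b_9 = 23; b_{10} = 16; b_{11} = 15; b_{12} = 7; b_{13} = 22; b_{14} = 5; b_{15} = 3; b_{16} = 8; b_{17} = 11; b_{18} = 19; b_{19} = 6; b_{20} = 1; b_{21} = 7; b_{22} = 8; b_{23} = 15; b_{24} = 23; b_{25} = 14.
The sequence repeats with period 24.
(5343 - 0) mod 24 = 15, so b_{5343} = b_{15} = 3.

3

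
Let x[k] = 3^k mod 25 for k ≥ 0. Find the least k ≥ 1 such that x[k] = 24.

x[0] = 1; x[1] = 3; x[2] = 9; x[3] = 2; x[4] = 6; x[5] = 18; x[6] = 4; x[7] = 12; x[8] = 11; x[9] = 8; x[10] = 24; x[11] = 22; x[12] = 16; x[13] = 23; x[14] = 19; x[15] = 7; x[16] = 21; x[17] = 13; x[18] = 14; x[19] = 17; x[20] = 1.
Since x[20] = x[0] = 1, the sequence is periodic with period 20.
The value 24 first appears (with k ≥ 1) at x[10].

10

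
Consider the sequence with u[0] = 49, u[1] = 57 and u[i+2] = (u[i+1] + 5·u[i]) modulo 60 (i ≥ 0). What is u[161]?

52

Computing terms: u[0] = 49; u[1] = 57; u[2] = 2; u[3] = 47; u[4] = 57; u[5] = 52; u[6] = 37; u[7] = 57; u[8] = 2.
Since (u[7], u[8]) = (u[1], u[2]) = (57, 2) (two consecutive terms determine the rest), the sequence is eventually periodic: after a pre-period of length 1 it cycles with period 6.
For i ≥ 1, u[i] depends only on (i - 1) mod 6. (161 - 1) mod 6 = 4, so u[161] = u[5] = 52.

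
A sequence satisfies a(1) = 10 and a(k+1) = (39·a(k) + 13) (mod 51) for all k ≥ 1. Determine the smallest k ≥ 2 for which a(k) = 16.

5

Computing terms: a(1) = 10,  a(2) = 46,  a(3) = 22,  a(4) = 4,  a(5) = 16,  a(6) = 25,  a(7) = 19,  a(8) = 40,  a(9) = 43,  a(10) = 7,  a(11) = 31,  a(12) = 49,  a(13) = 37,  a(14) = 28,  a(15) = 34,  a(16) = 13,  a(17) = 10.
The sequence repeats with period 16.
The value 16 first appears (with k ≥ 2) at a(5).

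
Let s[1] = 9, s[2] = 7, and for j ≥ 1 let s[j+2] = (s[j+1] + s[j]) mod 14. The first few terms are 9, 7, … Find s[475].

5

s[1] = 9; s[2] = 7; s[3] = 2; s[4] = 9; s[5] = 11; s[6] = 6; s[7] = 3; s[8] = 9; s[9] = 12; s[10] = 7; s[11] = 5; s[12] = 12; s[13] = 3; s[14] = 1; s[15] = 4; s[16] = 5; s[17] = 9; s[18] = 0; s[19] = 9; s[20] = 9; s[21] = 4; s[22] = 13; s[23] = 3; s[24] = 2; s[25] = 5; s[26] = 7; s[27] = 12; s[28] = 5; s[29] = 3; s[30] = 8; s[31] = 11; s[32] = 5; s[33] = 2; s[34] = 7; s[35] = 9; s[36] = 2; s[37] = 11; s[38] = 13; s[39] = 10; s[40] = 9; s[41] = 5; s[42] = 0; s[43] = 5; s[44] = 5; s[45] = 10; s[46] = 1; s[47] = 11; s[48] = 12; s[49] = 9; s[50] = 7.
Since (s[49], s[50]) = (s[1], s[2]) = (9, 7) (two consecutive terms determine the rest), the sequence is periodic with period 48.
(475 - 1) mod 48 = 42, so s[475] = s[43] = 5.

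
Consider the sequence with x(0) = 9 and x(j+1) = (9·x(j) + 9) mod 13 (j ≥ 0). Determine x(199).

Listing terms: x(0) = 9,  x(1) = 12,  x(2) = 0,  x(3) = 9.
The sequence repeats with period 3.
(199 - 0) mod 3 = 1, so x(199) = x(1) = 12.

12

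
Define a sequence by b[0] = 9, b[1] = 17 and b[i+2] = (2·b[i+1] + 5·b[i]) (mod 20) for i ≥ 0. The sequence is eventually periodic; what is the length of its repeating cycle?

4

Listing terms: b[0] = 9,  b[1] = 17,  b[2] = 19,  b[3] = 3,  b[4] = 1,  b[5] = 17,  b[6] = 19.
Since (b[5], b[6]) = (b[1], b[2]) = (17, 19) (two consecutive terms determine the rest), the sequence is eventually periodic: after a pre-period of length 1 it cycles with period 4.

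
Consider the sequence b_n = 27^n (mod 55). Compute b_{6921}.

27

Listing terms: b_0 = 1; b_1 = 27; b_2 = 14; b_3 = 48; b_4 = 31; b_5 = 12; b_6 = 49; b_7 = 3; b_8 = 26; b_9 = 42; b_{10} = 34; b_{11} = 38; b_{12} = 36; b_{13} = 37; b_{14} = 9; b_{15} = 23; b_{16} = 16; b_{17} = 47; b_{18} = 4; b_{19} = 53; b_{20} = 1.
Since b_{20} = b_0 = 1, the sequence is periodic with period 20.
So b_{6921} = b_{0 + ((6921-0) mod 20)} = b_1 = 27.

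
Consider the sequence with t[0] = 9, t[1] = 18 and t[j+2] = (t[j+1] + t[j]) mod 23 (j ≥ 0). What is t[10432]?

3

t[0] = 9,  t[1] = 18,  t[2] = 4,  t[3] = 22,  t[4] = 3,  t[5] = 2,  t[6] = 5,  t[7] = 7,  t[8] = 12,  t[9] = 19,  t[10] = 8,  t[11] = 4,  t[12] = 12,  t[13] = 16,  t[14] = 5,  t[15] = 21,  t[16] = 3,  t[17] = 1,  t[18] = 4,  t[19] = 5,  t[20] = 9,  t[21] = 14,  t[22] = 0,  t[23] = 14,  t[24] = 14,  t[25] = 5,  t[26] = 19,  t[27] = 1,  t[28] = 20,  t[29] = 21,  t[30] = 18,  t[31] = 16,  t[32] = 11,  t[33] = 4,  t[34] = 15,  t[35] = 19,  t[36] = 11,  t[37] = 7,  t[38] = 18,  t[39] = 2,  t[40] = 20,  t[41] = 22,  t[42] = 19,  t[43] = 18,  t[44] = 14,  t[45] = 9,  t[46] = 0,  t[47] = 9,  t[48] = 9,  t[49] = 18.
Since (t[48], t[49]) = (t[0], t[1]) = (9, 18) (two consecutive terms determine the rest), the sequence is periodic with period 48.
(10432 - 0) mod 48 = 16, so t[10432] = t[16] = 3.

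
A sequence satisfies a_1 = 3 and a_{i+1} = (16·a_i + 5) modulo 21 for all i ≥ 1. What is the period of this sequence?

3

Listing terms: a_1 = 3, a_2 = 11, a_3 = 13, a_4 = 3.
The sequence repeats with period 3.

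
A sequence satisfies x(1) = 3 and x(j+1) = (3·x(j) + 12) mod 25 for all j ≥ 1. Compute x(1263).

Listing terms: x(1) = 3; x(2) = 21; x(3) = 0; x(4) = 12; x(5) = 23; x(6) = 6; x(7) = 5; x(8) = 2; x(9) = 18; x(10) = 16; x(11) = 10; x(12) = 17; x(13) = 13; x(14) = 1; x(15) = 15; x(16) = 7; x(17) = 8; x(18) = 11; x(19) = 20; x(20) = 22; x(21) = 3.
The sequence repeats with period 20.
(1263 - 1) mod 20 = 2, so x(1263) = x(3) = 0.

0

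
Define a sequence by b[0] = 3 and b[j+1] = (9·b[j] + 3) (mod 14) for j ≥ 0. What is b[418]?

Listing terms: b[0] = 3, b[1] = 2, b[2] = 7, b[3] = 10, b[4] = 9, b[5] = 0, b[6] = 3.
Since b[6] = b[0] = 3, the sequence is periodic with period 6.
(418 - 0) mod 6 = 4, so b[418] = b[4] = 9.

9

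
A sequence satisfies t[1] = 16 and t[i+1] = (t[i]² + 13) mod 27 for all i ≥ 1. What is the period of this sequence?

Listing terms: t[1] = 16, t[2] = 26, t[3] = 14, t[4] = 20, t[5] = 8, t[6] = 23, t[7] = 2, t[8] = 17, t[9] = 5, t[10] = 11, t[11] = 26.
Since t[11] = t[2] = 26, the sequence is eventually periodic: after a pre-period of length 1 it cycles with period 9.

9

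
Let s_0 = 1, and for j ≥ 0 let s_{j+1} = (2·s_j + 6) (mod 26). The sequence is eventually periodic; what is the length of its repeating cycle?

12

Computing terms: s_0 = 1,  s_1 = 8,  s_2 = 22,  s_3 = 24,  s_4 = 2,  s_5 = 10,  s_6 = 0,  s_7 = 6,  s_8 = 18,  s_9 = 16,  s_{10} = 12,  s_{11} = 4,  s_{12} = 14,  s_{13} = 8.
Since s_{13} = s_1 = 8, the sequence is eventually periodic: after a pre-period of length 1 it cycles with period 12.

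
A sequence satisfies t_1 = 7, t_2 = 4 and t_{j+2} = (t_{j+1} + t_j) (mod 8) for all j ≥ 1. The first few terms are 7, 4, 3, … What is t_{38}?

4

We have t_1 = 7; t_2 = 4; t_3 = 3; t_4 = 7; t_5 = 2; t_6 = 1; t_7 = 3; t_8 = 4; t_9 = 7; t_{10} = 3; t_{11} = 2; t_{12} = 5; t_{13} = 7; t_{14} = 4.
Since (t_{13}, t_{14}) = (t_1, t_2) = (7, 4) (two consecutive terms determine the rest), the sequence is periodic with period 12.
(38 - 1) mod 12 = 1, so t_{38} = t_2 = 4.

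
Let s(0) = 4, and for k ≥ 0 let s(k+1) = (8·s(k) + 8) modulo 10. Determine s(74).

Listing terms: s(0) = 4,  s(1) = 0,  s(2) = 8,  s(3) = 2,  s(4) = 4.
The sequence repeats with period 4.
(74 - 0) mod 4 = 2, so s(74) = s(2) = 8.

8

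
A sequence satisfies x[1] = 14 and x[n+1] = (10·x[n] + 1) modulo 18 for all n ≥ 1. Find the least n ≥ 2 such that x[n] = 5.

Listing terms: x[1] = 14,  x[2] = 15,  x[3] = 7,  x[4] = 17,  x[5] = 9,  x[6] = 1,  x[7] = 11,  x[8] = 3,  x[9] = 13,  x[10] = 5,  x[11] = 15.
Since x[11] = x[2] = 15, the sequence is eventually periodic: after a pre-period of length 1 it cycles with period 9.
The value 5 first appears (with n ≥ 2) at x[10].

10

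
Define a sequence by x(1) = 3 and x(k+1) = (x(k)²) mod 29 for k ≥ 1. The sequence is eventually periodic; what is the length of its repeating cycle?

x(1) = 3; x(2) = 9; x(3) = 23; x(4) = 7; x(5) = 20; x(6) = 23.
Since x(6) = x(3) = 23, the sequence is eventually periodic: after a pre-period of length 2 it cycles with period 3.

3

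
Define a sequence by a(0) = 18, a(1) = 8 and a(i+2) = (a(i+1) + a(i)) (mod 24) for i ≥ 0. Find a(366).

10

a(0) = 18,  a(1) = 8,  a(2) = 2,  a(3) = 10,  a(4) = 12,  a(5) = 22,  a(6) = 10,  a(7) = 8,  a(8) = 18,  a(9) = 2,  a(10) = 20,  a(11) = 22,  a(12) = 18,  a(13) = 16,  a(14) = 10,  a(15) = 2,  a(16) = 12,  a(17) = 14,  a(18) = 2,  a(19) = 16,  a(20) = 18,  a(21) = 10,  a(22) = 4,  a(23) = 14,  a(24) = 18,  a(25) = 8.
The sequence repeats with period 24.
So a(366) = a(0 + ((366-0) mod 24)) = a(6) = 10.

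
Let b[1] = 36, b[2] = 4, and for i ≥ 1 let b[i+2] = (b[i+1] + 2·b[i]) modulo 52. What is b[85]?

36

Computing terms: b[1] = 36; b[2] = 4; b[3] = 24; b[4] = 32; b[5] = 28; b[6] = 40; b[7] = 44; b[8] = 20; b[9] = 4; b[10] = 44; b[11] = 0; b[12] = 36; b[13] = 36; b[14] = 4.
Since (b[13], b[14]) = (b[1], b[2]) = (36, 4) (two consecutive terms determine the rest), the sequence is periodic with period 12.
(85 - 1) mod 12 = 0, so b[85] = b[1] = 36.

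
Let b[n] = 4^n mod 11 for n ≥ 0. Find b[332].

5

Computing terms: b[0] = 1, b[1] = 4, b[2] = 5, b[3] = 9, b[4] = 3, b[5] = 1.
Since b[5] = b[0] = 1, the sequence is periodic with period 5.
(332 - 0) mod 5 = 2, so b[332] = b[2] = 5.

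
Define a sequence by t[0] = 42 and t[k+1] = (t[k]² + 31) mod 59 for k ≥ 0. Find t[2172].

48

Listing terms: t[0] = 42, t[1] = 25, t[2] = 7, t[3] = 21, t[4] = 0, t[5] = 31, t[6] = 48, t[7] = 34, t[8] = 7.
Since t[8] = t[2] = 7, the sequence is eventually periodic: after a pre-period of length 2 it cycles with period 6.
For k ≥ 2, t[k] depends only on (k - 2) mod 6. (2172 - 2) mod 6 = 4, so t[2172] = t[6] = 48.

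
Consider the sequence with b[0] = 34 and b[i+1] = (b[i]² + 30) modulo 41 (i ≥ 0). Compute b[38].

Listing terms: b[0] = 34,  b[1] = 38,  b[2] = 39,  b[3] = 34.
Since b[3] = b[0] = 34, the sequence is periodic with period 3.
So b[38] = b[0 + ((38-0) mod 3)] = b[2] = 39.

39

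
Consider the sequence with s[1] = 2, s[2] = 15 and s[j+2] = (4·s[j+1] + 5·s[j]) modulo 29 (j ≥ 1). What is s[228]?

7

s[1] = 2, s[2] = 15, s[3] = 12, s[4] = 7, s[5] = 1, s[6] = 10, s[7] = 16, s[8] = 27, s[9] = 14, s[10] = 17, s[11] = 22, s[12] = 28, s[13] = 19, s[14] = 13, s[15] = 2, s[16] = 15.
The sequence repeats with period 14.
So s[228] = s[1 + ((228-1) mod 14)] = s[4] = 7.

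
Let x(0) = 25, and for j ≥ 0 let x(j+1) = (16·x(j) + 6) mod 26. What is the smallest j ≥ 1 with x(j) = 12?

3

Computing terms: x(0) = 25; x(1) = 16; x(2) = 2; x(3) = 12; x(4) = 16.
Since x(4) = x(1) = 16, the sequence is eventually periodic: after a pre-period of length 1 it cycles with period 3.
The value 12 first appears (with j ≥ 1) at x(3).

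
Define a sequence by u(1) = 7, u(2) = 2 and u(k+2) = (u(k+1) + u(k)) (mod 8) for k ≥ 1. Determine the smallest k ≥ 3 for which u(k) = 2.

Computing terms: u(1) = 7, u(2) = 2, u(3) = 1, u(4) = 3, u(5) = 4, u(6) = 7, u(7) = 3, u(8) = 2, u(9) = 5, u(10) = 7, u(11) = 4, u(12) = 3, u(13) = 7, u(14) = 2.
The sequence repeats with period 12.
The value 2 first appears (with k ≥ 3) at u(8).

8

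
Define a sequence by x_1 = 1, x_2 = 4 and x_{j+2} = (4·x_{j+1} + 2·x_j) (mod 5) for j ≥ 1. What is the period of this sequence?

We have x_1 = 1, x_2 = 4, x_3 = 3, x_4 = 0, x_5 = 1, x_6 = 4.
The sequence repeats with period 4.

4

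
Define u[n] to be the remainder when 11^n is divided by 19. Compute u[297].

1

Computing terms: u[1] = 11; u[2] = 7; u[3] = 1; u[4] = 11.
Since u[4] = u[1] = 11, the sequence is periodic with period 3.
(297 - 1) mod 3 = 2, so u[297] = u[3] = 1.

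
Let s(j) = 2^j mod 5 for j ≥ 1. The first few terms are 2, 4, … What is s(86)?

Listing terms: s(1) = 2, s(2) = 4, s(3) = 3, s(4) = 1, s(5) = 2.
The sequence repeats with period 4.
So s(86) = s(1 + ((86-1) mod 4)) = s(2) = 4.

4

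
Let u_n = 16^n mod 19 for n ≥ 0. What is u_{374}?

4

Computing terms: u_0 = 1; u_1 = 16; u_2 = 9; u_3 = 11; u_4 = 5; u_5 = 4; u_6 = 7; u_7 = 17; u_8 = 6; u_9 = 1.
The sequence repeats with period 9.
So u_{374} = u_{0 + ((374-0) mod 9)} = u_5 = 4.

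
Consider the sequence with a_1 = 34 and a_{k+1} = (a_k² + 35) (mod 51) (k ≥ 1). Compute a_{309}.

Listing terms: a_1 = 34,  a_2 = 18,  a_3 = 2,  a_4 = 39,  a_5 = 26,  a_6 = 48,  a_7 = 44,  a_8 = 33,  a_9 = 2.
Since a_9 = a_3 = 2, the sequence is eventually periodic: after a pre-period of length 2 it cycles with period 6.
For k ≥ 3, a_k depends only on (k - 3) mod 6. (309 - 3) mod 6 = 0, so a_{309} = a_3 = 2.

2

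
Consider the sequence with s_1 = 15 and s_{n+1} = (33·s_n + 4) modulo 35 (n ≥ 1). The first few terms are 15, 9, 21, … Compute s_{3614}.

s_1 = 15, s_2 = 9, s_3 = 21, s_4 = 32, s_5 = 10, s_6 = 19, s_7 = 1, s_8 = 2, s_9 = 0, s_{10} = 4, s_{11} = 31, s_{12} = 12, s_{13} = 15.
Since s_{13} = s_1 = 15, the sequence is periodic with period 12.
So s_{3614} = s_{1 + ((3614-1) mod 12)} = s_2 = 9.

9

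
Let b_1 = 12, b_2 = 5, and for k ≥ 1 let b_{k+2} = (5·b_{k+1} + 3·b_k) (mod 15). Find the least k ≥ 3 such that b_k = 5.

We have b_1 = 12,  b_2 = 5,  b_3 = 1,  b_4 = 5,  b_5 = 13,  b_6 = 5,  b_7 = 4,  b_8 = 5,  b_9 = 7,  b_{10} = 5,  b_{11} = 1.
Since (b_{10}, b_{11}) = (b_2, b_3) = (5, 1) (two consecutive terms determine the rest), the sequence is eventually periodic: after a pre-period of length 1 it cycles with period 8.
The value 5 first appears (with k ≥ 3) at b_4.

4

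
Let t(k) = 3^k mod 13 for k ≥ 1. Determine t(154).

3

Listing terms: t(1) = 3; t(2) = 9; t(3) = 1; t(4) = 3.
The sequence repeats with period 3.
(154 - 1) mod 3 = 0, so t(154) = t(1) = 3.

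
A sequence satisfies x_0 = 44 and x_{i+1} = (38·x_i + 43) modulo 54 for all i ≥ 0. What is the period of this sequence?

Listing terms: x_0 = 44, x_1 = 41, x_2 = 35, x_3 = 23, x_4 = 53, x_5 = 5, x_6 = 17, x_7 = 41.
Since x_7 = x_1 = 41, the sequence is eventually periodic: after a pre-period of length 1 it cycles with period 6.

6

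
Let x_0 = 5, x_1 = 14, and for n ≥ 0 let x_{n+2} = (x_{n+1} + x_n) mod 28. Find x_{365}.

We have x_0 = 5,  x_1 = 14,  x_2 = 19,  x_3 = 5,  x_4 = 24,  x_5 = 1,  x_6 = 25,  x_7 = 26,  x_8 = 23,  x_9 = 21,  x_{10} = 16,  x_{11} = 9,  x_{12} = 25,  x_{13} = 6,  x_{14} = 3,  x_{15} = 9,  x_{16} = 12,  x_{17} = 21,  x_{18} = 5,  x_{19} = 26,  x_{20} = 3,  x_{21} = 1,  x_{22} = 4,  x_{23} = 5,  x_{24} = 9,  x_{25} = 14,  x_{26} = 23,  x_{27} = 9,  x_{28} = 4,  x_{29} = 13,  x_{30} = 17,  x_{31} = 2,  x_{32} = 19,  x_{33} = 21,  x_{34} = 12,  x_{35} = 5,  x_{36} = 17,  x_{37} = 22,  x_{38} = 11,  x_{39} = 5,  x_{40} = 16,  x_{41} = 21,  x_{42} = 9,  x_{43} = 2,  x_{44} = 11,  x_{45} = 13,  x_{46} = 24,  x_{47} = 9,  x_{48} = 5,  x_{49} = 14.
Since (x_{48}, x_{49}) = (x_0, x_1) = (5, 14) (two consecutive terms determine the rest), the sequence is periodic with period 48.
So x_{365} = x_{0 + ((365-0) mod 48)} = x_{29} = 13.

13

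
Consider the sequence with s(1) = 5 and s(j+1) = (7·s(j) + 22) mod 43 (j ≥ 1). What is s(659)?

We have s(1) = 5; s(2) = 14; s(3) = 34; s(4) = 2; s(5) = 36; s(6) = 16; s(7) = 5.
Since s(7) = s(1) = 5, the sequence is periodic with period 6.
So s(659) = s(1 + ((659-1) mod 6)) = s(5) = 36.

36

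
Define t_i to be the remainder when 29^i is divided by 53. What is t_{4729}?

6

Computing terms: t_0 = 1,  t_1 = 29,  t_2 = 46,  t_3 = 9,  t_4 = 49,  t_5 = 43,  t_6 = 28,  t_7 = 17,  t_8 = 16,  t_9 = 40,  t_{10} = 47,  t_{11} = 38,  t_{12} = 42,  t_{13} = 52,  t_{14} = 24,  t_{15} = 7,  t_{16} = 44,  t_{17} = 4,  t_{18} = 10,  t_{19} = 25,  t_{20} = 36,  t_{21} = 37,  t_{22} = 13,  t_{23} = 6,  t_{24} = 15,  t_{25} = 11,  t_{26} = 1.
Since t_{26} = t_0 = 1, the sequence is periodic with period 26.
(4729 - 0) mod 26 = 23, so t_{4729} = t_{23} = 6.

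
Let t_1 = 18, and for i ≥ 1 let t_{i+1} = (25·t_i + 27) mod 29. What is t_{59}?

Listing terms: t_1 = 18,  t_2 = 13,  t_3 = 4,  t_4 = 11,  t_5 = 12,  t_6 = 8,  t_7 = 24,  t_8 = 18.
Since t_8 = t_1 = 18, the sequence is periodic with period 7.
So t_{59} = t_{1 + ((59-1) mod 7)} = t_3 = 4.

4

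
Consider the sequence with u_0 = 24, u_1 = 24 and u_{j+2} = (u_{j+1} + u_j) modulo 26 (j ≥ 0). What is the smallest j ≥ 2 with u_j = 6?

u_0 = 24,  u_1 = 24,  u_2 = 22,  u_3 = 20,  u_4 = 16,  u_5 = 10,  u_6 = 0,  u_7 = 10,  u_8 = 10,  u_9 = 20,  u_{10} = 4,  u_{11} = 24,  u_{12} = 2,  u_{13} = 0,  u_{14} = 2,  u_{15} = 2,  u_{16} = 4,  u_{17} = 6,  u_{18} = 10,  u_{19} = 16,  u_{20} = 0,  u_{21} = 16,  u_{22} = 16,  u_{23} = 6,  u_{24} = 22,  u_{25} = 2,  u_{26} = 24,  u_{27} = 0,  u_{28} = 24,  u_{29} = 24.
Since (u_{28}, u_{29}) = (u_0, u_1) = (24, 24) (two consecutive terms determine the rest), the sequence is periodic with period 28.
The value 6 first appears (with j ≥ 2) at u_{17}.

17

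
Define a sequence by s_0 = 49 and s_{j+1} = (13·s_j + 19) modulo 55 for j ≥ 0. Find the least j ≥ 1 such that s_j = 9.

Computing terms: s_0 = 49, s_1 = 51, s_2 = 22, s_3 = 30, s_4 = 24, s_5 = 1, s_6 = 32, s_7 = 50, s_8 = 9, s_9 = 26, s_{10} = 27, s_{11} = 40, s_{12} = 44, s_{13} = 41, s_{14} = 2, s_{15} = 45, s_{16} = 54, s_{17} = 6, s_{18} = 42, s_{19} = 15, s_{20} = 49.
Since s_{20} = s_0 = 49, the sequence is periodic with period 20.
The value 9 first appears (with j ≥ 1) at s_8.

8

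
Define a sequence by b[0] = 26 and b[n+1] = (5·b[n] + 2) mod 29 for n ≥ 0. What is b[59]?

Computing terms: b[0] = 26,  b[1] = 16,  b[2] = 24,  b[3] = 6,  b[4] = 3,  b[5] = 17,  b[6] = 0,  b[7] = 2,  b[8] = 12,  b[9] = 4,  b[10] = 22,  b[11] = 25,  b[12] = 11,  b[13] = 28,  b[14] = 26.
Since b[14] = b[0] = 26, the sequence is periodic with period 14.
(59 - 0) mod 14 = 3, so b[59] = b[3] = 6.

6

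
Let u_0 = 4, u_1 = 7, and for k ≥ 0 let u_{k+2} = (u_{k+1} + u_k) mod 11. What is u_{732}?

0

u_0 = 4,  u_1 = 7,  u_2 = 0,  u_3 = 7,  u_4 = 7,  u_5 = 3,  u_6 = 10,  u_7 = 2,  u_8 = 1,  u_9 = 3,  u_{10} = 4,  u_{11} = 7.
Since (u_{10}, u_{11}) = (u_0, u_1) = (4, 7) (two consecutive terms determine the rest), the sequence is periodic with period 10.
So u_{732} = u_{0 + ((732-0) mod 10)} = u_2 = 0.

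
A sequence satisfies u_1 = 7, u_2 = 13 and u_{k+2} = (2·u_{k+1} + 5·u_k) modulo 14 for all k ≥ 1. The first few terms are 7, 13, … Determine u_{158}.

1

Listing terms: u_1 = 7; u_2 = 13; u_3 = 5; u_4 = 5; u_5 = 7; u_6 = 11; u_7 = 1; u_8 = 1; u_9 = 7; u_{10} = 5; u_{11} = 3; u_{12} = 3; u_{13} = 7; u_{14} = 1; u_{15} = 9; u_{16} = 9; u_{17} = 7; u_{18} = 3; u_{19} = 13; u_{20} = 13; u_{21} = 7; u_{22} = 9; u_{23} = 11; u_{24} = 11; u_{25} = 7; u_{26} = 13.
The sequence repeats with period 24.
So u_{158} = u_{1 + ((158-1) mod 24)} = u_{14} = 1.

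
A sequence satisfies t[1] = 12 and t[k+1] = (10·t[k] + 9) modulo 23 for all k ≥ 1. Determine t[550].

t[1] = 12, t[2] = 14, t[3] = 11, t[4] = 4, t[5] = 3, t[6] = 16, t[7] = 8, t[8] = 20, t[9] = 2, t[10] = 6, t[11] = 0, t[12] = 9, t[13] = 7, t[14] = 10, t[15] = 17, t[16] = 18, t[17] = 5, t[18] = 13, t[19] = 1, t[20] = 19, t[21] = 15, t[22] = 21, t[23] = 12.
The sequence repeats with period 22.
So t[550] = t[1 + ((550-1) mod 22)] = t[22] = 21.

21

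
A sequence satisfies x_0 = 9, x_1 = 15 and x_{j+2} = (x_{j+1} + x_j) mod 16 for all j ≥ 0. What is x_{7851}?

7

We have x_0 = 9; x_1 = 15; x_2 = 8; x_3 = 7; x_4 = 15; x_5 = 6; x_6 = 5; x_7 = 11; x_8 = 0; x_9 = 11; x_{10} = 11; x_{11} = 6; x_{12} = 1; x_{13} = 7; x_{14} = 8; x_{15} = 15; x_{16} = 7; x_{17} = 6; x_{18} = 13; x_{19} = 3; x_{20} = 0; x_{21} = 3; x_{22} = 3; x_{23} = 6; x_{24} = 9; x_{25} = 15.
Since (x_{24}, x_{25}) = (x_0, x_1) = (9, 15) (two consecutive terms determine the rest), the sequence is periodic with period 24.
So x_{7851} = x_{0 + ((7851-0) mod 24)} = x_3 = 7.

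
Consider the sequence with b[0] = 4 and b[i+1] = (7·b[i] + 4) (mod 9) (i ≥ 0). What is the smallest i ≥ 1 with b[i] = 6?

Listing terms: b[0] = 4, b[1] = 5, b[2] = 3, b[3] = 7, b[4] = 8, b[5] = 6, b[6] = 1, b[7] = 2, b[8] = 0, b[9] = 4.
The sequence repeats with period 9.
The value 6 first appears (with i ≥ 1) at b[5].

5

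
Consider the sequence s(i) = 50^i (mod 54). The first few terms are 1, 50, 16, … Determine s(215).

We have s(0) = 1; s(1) = 50; s(2) = 16; s(3) = 44; s(4) = 40; s(5) = 2; s(6) = 46; s(7) = 32; s(8) = 34; s(9) = 26; s(10) = 4; s(11) = 38; s(12) = 10; s(13) = 14; s(14) = 52; s(15) = 8; s(16) = 22; s(17) = 20; s(18) = 28; s(19) = 50.
Since s(19) = s(1) = 50, the sequence is eventually periodic: after a pre-period of length 1 it cycles with period 18.
For i ≥ 1, s(i) depends only on (i - 1) mod 18. (215 - 1) mod 18 = 16, so s(215) = s(17) = 20.

20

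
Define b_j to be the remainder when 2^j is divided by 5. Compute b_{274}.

We have b_1 = 2; b_2 = 4; b_3 = 3; b_4 = 1; b_5 = 2.
The sequence repeats with period 4.
So b_{274} = b_{1 + ((274-1) mod 4)} = b_2 = 4.

4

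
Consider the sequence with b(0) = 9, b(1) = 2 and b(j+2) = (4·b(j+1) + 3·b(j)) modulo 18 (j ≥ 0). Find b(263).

We have b(0) = 9,  b(1) = 2,  b(2) = 17,  b(3) = 2,  b(4) = 5,  b(5) = 8,  b(6) = 11,  b(7) = 14,  b(8) = 17,  b(9) = 2.
Since (b(8), b(9)) = (b(2), b(3)) = (17, 2) (two consecutive terms determine the rest), the sequence is eventually periodic: after a pre-period of length 2 it cycles with period 6.
For j ≥ 2, b(j) depends only on (j - 2) mod 6. (263 - 2) mod 6 = 3, so b(263) = b(5) = 8.

8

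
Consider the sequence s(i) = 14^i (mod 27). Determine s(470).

7

s(1) = 14; s(2) = 7; s(3) = 17; s(4) = 22; s(5) = 11; s(6) = 19; s(7) = 23; s(8) = 25; s(9) = 26; s(10) = 13; s(11) = 20; s(12) = 10; s(13) = 5; s(14) = 16; s(15) = 8; s(16) = 4; s(17) = 2; s(18) = 1; s(19) = 14.
The sequence repeats with period 18.
(470 - 1) mod 18 = 1, so s(470) = s(2) = 7.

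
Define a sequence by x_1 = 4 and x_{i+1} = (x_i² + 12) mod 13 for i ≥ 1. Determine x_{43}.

8

Computing terms: x_1 = 4, x_2 = 2, x_3 = 3, x_4 = 8, x_5 = 11, x_6 = 3.
Since x_6 = x_3 = 3, the sequence is eventually periodic: after a pre-period of length 2 it cycles with period 3.
For i ≥ 3, x_i depends only on (i - 3) mod 3. (43 - 3) mod 3 = 1, so x_{43} = x_4 = 8.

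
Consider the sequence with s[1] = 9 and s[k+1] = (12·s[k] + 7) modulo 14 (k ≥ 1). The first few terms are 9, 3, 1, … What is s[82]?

5

Listing terms: s[1] = 9, s[2] = 3, s[3] = 1, s[4] = 5, s[5] = 11, s[6] = 13, s[7] = 9.
The sequence repeats with period 6.
(82 - 1) mod 6 = 3, so s[82] = s[4] = 5.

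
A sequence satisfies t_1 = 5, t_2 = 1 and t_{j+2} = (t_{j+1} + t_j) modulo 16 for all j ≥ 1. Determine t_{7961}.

Listing terms: t_1 = 5,  t_2 = 1,  t_3 = 6,  t_4 = 7,  t_5 = 13,  t_6 = 4,  t_7 = 1,  t_8 = 5,  t_9 = 6,  t_{10} = 11,  t_{11} = 1,  t_{12} = 12,  t_{13} = 13,  t_{14} = 9,  t_{15} = 6,  t_{16} = 15,  t_{17} = 5,  t_{18} = 4,  t_{19} = 9,  t_{20} = 13,  t_{21} = 6,  t_{22} = 3,  t_{23} = 9,  t_{24} = 12,  t_{25} = 5,  t_{26} = 1.
Since (t_{25}, t_{26}) = (t_1, t_2) = (5, 1) (two consecutive terms determine the rest), the sequence is periodic with period 24.
So t_{7961} = t_{1 + ((7961-1) mod 24)} = t_{17} = 5.

5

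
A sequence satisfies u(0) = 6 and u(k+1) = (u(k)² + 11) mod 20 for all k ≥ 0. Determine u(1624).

12

Computing terms: u(0) = 6; u(1) = 7; u(2) = 0; u(3) = 11; u(4) = 12; u(5) = 15; u(6) = 16; u(7) = 7.
Since u(7) = u(1) = 7, the sequence is eventually periodic: after a pre-period of length 1 it cycles with period 6.
For k ≥ 1, u(k) depends only on (k - 1) mod 6. (1624 - 1) mod 6 = 3, so u(1624) = u(4) = 12.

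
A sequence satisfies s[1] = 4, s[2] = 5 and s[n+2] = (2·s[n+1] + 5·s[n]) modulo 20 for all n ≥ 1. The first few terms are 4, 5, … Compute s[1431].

10

Listing terms: s[1] = 4,  s[2] = 5,  s[3] = 10,  s[4] = 5,  s[5] = 0,  s[6] = 5,  s[7] = 10.
Since (s[6], s[7]) = (s[2], s[3]) = (5, 10) (two consecutive terms determine the rest), the sequence is eventually periodic: after a pre-period of length 1 it cycles with period 4.
For n ≥ 2, s[n] depends only on (n - 2) mod 4. (1431 - 2) mod 4 = 1, so s[1431] = s[3] = 10.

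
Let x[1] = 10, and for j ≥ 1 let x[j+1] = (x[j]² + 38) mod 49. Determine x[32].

12

We have x[1] = 10; x[2] = 40; x[3] = 21; x[4] = 38; x[5] = 12; x[6] = 35; x[7] = 38.
Since x[7] = x[4] = 38, the sequence is eventually periodic: after a pre-period of length 3 it cycles with period 3.
For j ≥ 4, x[j] depends only on (j - 4) mod 3. (32 - 4) mod 3 = 1, so x[32] = x[5] = 12.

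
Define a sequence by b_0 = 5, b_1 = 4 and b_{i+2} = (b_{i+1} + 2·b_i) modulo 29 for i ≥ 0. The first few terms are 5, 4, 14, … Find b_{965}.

11

b_0 = 5, b_1 = 4, b_2 = 14, b_3 = 22, b_4 = 21, b_5 = 7, b_6 = 20, b_7 = 5, b_8 = 16, b_9 = 26, b_{10} = 0, b_{11} = 23, b_{12} = 23, b_{13} = 11, b_{14} = 28, b_{15} = 21, b_{16} = 19, b_{17} = 3, b_{18} = 12, b_{19} = 18, b_{20} = 13, b_{21} = 20, b_{22} = 17, b_{23} = 28, b_{24} = 4, b_{25} = 2, b_{26} = 10, b_{27} = 14, b_{28} = 5, b_{29} = 4.
The sequence repeats with period 28.
So b_{965} = b_{0 + ((965-0) mod 28)} = b_{13} = 11.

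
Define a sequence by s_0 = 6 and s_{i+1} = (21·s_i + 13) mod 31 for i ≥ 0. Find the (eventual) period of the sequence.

We have s_0 = 6,  s_1 = 15,  s_2 = 18,  s_3 = 19,  s_4 = 9,  s_5 = 16,  s_6 = 8,  s_7 = 26,  s_8 = 1,  s_9 = 3,  s_{10} = 14,  s_{11} = 28,  s_{12} = 12,  s_{13} = 17,  s_{14} = 29,  s_{15} = 2,  s_{16} = 24,  s_{17} = 21,  s_{18} = 20,  s_{19} = 30,  s_{20} = 23,  s_{21} = 0,  s_{22} = 13,  s_{23} = 7,  s_{24} = 5,  s_{25} = 25,  s_{26} = 11,  s_{27} = 27,  s_{28} = 22,  s_{29} = 10,  s_{30} = 6.
Since s_{30} = s_0 = 6, the sequence is periodic with period 30.

30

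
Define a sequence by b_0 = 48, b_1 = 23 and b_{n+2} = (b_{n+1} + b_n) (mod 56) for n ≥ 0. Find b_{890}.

b_0 = 48; b_1 = 23; b_2 = 15; b_3 = 38; b_4 = 53; b_5 = 35; b_6 = 32; b_7 = 11; b_8 = 43; b_9 = 54; b_{10} = 41; b_{11} = 39; b_{12} = 24; b_{13} = 7; b_{14} = 31; b_{15} = 38; b_{16} = 13; b_{17} = 51; b_{18} = 8; b_{19} = 3; b_{20} = 11; b_{21} = 14; b_{22} = 25; b_{23} = 39; b_{24} = 8; b_{25} = 47; b_{26} = 55; b_{27} = 46; b_{28} = 45; b_{29} = 35; b_{30} = 24; b_{31} = 3; b_{32} = 27; b_{33} = 30; b_{34} = 1; b_{35} = 31; b_{36} = 32; b_{37} = 7; b_{38} = 39; b_{39} = 46; b_{40} = 29; b_{41} = 19; b_{42} = 48; b_{43} = 11; b_{44} = 3; b_{45} = 14; b_{46} = 17; b_{47} = 31; b_{48} = 48; b_{49} = 23.
Since (b_{48}, b_{49}) = (b_0, b_1) = (48, 23) (two consecutive terms determine the rest), the sequence is periodic with period 48.
(890 - 0) mod 48 = 26, so b_{890} = b_{26} = 55.

55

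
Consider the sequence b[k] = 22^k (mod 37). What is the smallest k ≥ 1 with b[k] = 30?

26

We have b[0] = 1,  b[1] = 22,  b[2] = 3,  b[3] = 29,  b[4] = 9,  b[5] = 13,  b[6] = 27,  b[7] = 2,  b[8] = 7,  b[9] = 6,  b[10] = 21,  b[11] = 18,  b[12] = 26,  b[13] = 17,  b[14] = 4,  b[15] = 14,  b[16] = 12,  b[17] = 5,  b[18] = 36,  b[19] = 15,  b[20] = 34,  b[21] = 8,  b[22] = 28,  b[23] = 24,  b[24] = 10,  b[25] = 35,  b[26] = 30,  b[27] = 31,  b[28] = 16,  b[29] = 19,  b[30] = 11,  b[31] = 20,  b[32] = 33,  b[33] = 23,  b[34] = 25,  b[35] = 32,  b[36] = 1.
Since b[36] = b[0] = 1, the sequence is periodic with period 36.
The value 30 first appears (with k ≥ 1) at b[26].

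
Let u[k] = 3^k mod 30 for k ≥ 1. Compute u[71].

We have u[1] = 3; u[2] = 9; u[3] = 27; u[4] = 21; u[5] = 3.
The sequence repeats with period 4.
(71 - 1) mod 4 = 2, so u[71] = u[3] = 27.

27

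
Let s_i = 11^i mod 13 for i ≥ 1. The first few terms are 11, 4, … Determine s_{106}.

Computing terms: s_1 = 11; s_2 = 4; s_3 = 5; s_4 = 3; s_5 = 7; s_6 = 12; s_7 = 2; s_8 = 9; s_9 = 8; s_{10} = 10; s_{11} = 6; s_{12} = 1; s_{13} = 11.
The sequence repeats with period 12.
So s_{106} = s_{1 + ((106-1) mod 12)} = s_{10} = 10.

10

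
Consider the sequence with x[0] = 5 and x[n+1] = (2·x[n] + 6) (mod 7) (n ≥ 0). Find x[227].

We have x[0] = 5, x[1] = 2, x[2] = 3, x[3] = 5.
Since x[3] = x[0] = 5, the sequence is periodic with period 3.
(227 - 0) mod 3 = 2, so x[227] = x[2] = 3.

3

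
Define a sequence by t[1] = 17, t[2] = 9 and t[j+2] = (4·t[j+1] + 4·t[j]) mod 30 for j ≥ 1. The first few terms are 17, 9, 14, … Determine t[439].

We have t[1] = 17,  t[2] = 9,  t[3] = 14,  t[4] = 2,  t[5] = 4,  t[6] = 24,  t[7] = 22,  t[8] = 4,  t[9] = 14,  t[10] = 12,  t[11] = 14,  t[12] = 14,  t[13] = 22,  t[14] = 24,  t[15] = 4,  t[16] = 22,  t[17] = 14,  t[18] = 24,  t[19] = 2,  t[20] = 14,  t[21] = 4,  t[22] = 12,  t[23] = 4,  t[24] = 4,  t[25] = 2,  t[26] = 24,  t[27] = 14,  t[28] = 2.
Since (t[27], t[28]) = (t[3], t[4]) = (14, 2) (two consecutive terms determine the rest), the sequence is eventually periodic: after a pre-period of length 2 it cycles with period 24.
For j ≥ 3, t[j] depends only on (j - 3) mod 24. (439 - 3) mod 24 = 4, so t[439] = t[7] = 22.

22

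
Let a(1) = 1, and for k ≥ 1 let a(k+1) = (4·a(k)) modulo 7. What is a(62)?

Listing terms: a(1) = 1,  a(2) = 4,  a(3) = 2,  a(4) = 1.
Since a(4) = a(1) = 1, the sequence is periodic with period 3.
(62 - 1) mod 3 = 1, so a(62) = a(2) = 4.

4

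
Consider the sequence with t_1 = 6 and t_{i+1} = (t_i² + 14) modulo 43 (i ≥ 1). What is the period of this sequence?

Listing terms: t_1 = 6,  t_2 = 7,  t_3 = 20,  t_4 = 27,  t_5 = 12,  t_6 = 29,  t_7 = 38,  t_8 = 39,  t_9 = 30,  t_{10} = 11,  t_{11} = 6.
Since t_{11} = t_1 = 6, the sequence is periodic with period 10.

10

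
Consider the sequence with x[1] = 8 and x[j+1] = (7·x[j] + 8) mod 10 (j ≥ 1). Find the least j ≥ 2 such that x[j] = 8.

5

We have x[1] = 8; x[2] = 4; x[3] = 6; x[4] = 0; x[5] = 8.
The sequence repeats with period 4.
The value 8 next appears (with j ≥ 2) at x[5].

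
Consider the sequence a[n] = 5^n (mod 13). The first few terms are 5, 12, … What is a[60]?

1

a[1] = 5, a[2] = 12, a[3] = 8, a[4] = 1, a[5] = 5.
The sequence repeats with period 4.
(60 - 1) mod 4 = 3, so a[60] = a[4] = 1.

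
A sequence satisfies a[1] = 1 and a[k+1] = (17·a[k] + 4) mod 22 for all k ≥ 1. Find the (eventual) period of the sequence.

Computing terms: a[1] = 1; a[2] = 21; a[3] = 9; a[4] = 3; a[5] = 11; a[6] = 15; a[7] = 17; a[8] = 7; a[9] = 13; a[10] = 5; a[11] = 1.
The sequence repeats with period 10.

10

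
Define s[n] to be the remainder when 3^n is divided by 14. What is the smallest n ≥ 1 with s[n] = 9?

2

Listing terms: s[0] = 1; s[1] = 3; s[2] = 9; s[3] = 13; s[4] = 11; s[5] = 5; s[6] = 1.
The sequence repeats with period 6.
The value 9 first appears (with n ≥ 1) at s[2].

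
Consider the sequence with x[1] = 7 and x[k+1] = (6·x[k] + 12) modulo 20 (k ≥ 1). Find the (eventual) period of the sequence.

5

Listing terms: x[1] = 7,  x[2] = 14,  x[3] = 16,  x[4] = 8,  x[5] = 0,  x[6] = 12,  x[7] = 4,  x[8] = 16.
Since x[8] = x[3] = 16, the sequence is eventually periodic: after a pre-period of length 2 it cycles with period 5.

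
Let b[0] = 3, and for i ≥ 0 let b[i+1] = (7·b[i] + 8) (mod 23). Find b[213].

21

Computing terms: b[0] = 3; b[1] = 6; b[2] = 4; b[3] = 13; b[4] = 7; b[5] = 11; b[6] = 16; b[7] = 5; b[8] = 20; b[9] = 10; b[10] = 9; b[11] = 2; b[12] = 22; b[13] = 1; b[14] = 15; b[15] = 21; b[16] = 17; b[17] = 12; b[18] = 0; b[19] = 8; b[20] = 18; b[21] = 19; b[22] = 3.
Since b[22] = b[0] = 3, the sequence is periodic with period 22.
(213 - 0) mod 22 = 15, so b[213] = b[15] = 21.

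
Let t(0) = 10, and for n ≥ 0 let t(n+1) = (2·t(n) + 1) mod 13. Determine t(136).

Listing terms: t(0) = 10; t(1) = 8; t(2) = 4; t(3) = 9; t(4) = 6; t(5) = 0; t(6) = 1; t(7) = 3; t(8) = 7; t(9) = 2; t(10) = 5; t(11) = 11; t(12) = 10.
Since t(12) = t(0) = 10, the sequence is periodic with period 12.
So t(136) = t(0 + ((136-0) mod 12)) = t(4) = 6.

6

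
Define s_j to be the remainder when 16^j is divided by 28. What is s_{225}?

8

s_0 = 1, s_1 = 16, s_2 = 4, s_3 = 8, s_4 = 16.
Since s_4 = s_1 = 16, the sequence is eventually periodic: after a pre-period of length 1 it cycles with period 3.
For j ≥ 1, s_j depends only on (j - 1) mod 3. (225 - 1) mod 3 = 2, so s_{225} = s_3 = 8.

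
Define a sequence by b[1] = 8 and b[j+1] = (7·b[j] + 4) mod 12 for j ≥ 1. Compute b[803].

Listing terms: b[1] = 8; b[2] = 0; b[3] = 4; b[4] = 8.
Since b[4] = b[1] = 8, the sequence is periodic with period 3.
So b[803] = b[1 + ((803-1) mod 3)] = b[2] = 0.

0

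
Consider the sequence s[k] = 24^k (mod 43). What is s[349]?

Listing terms: s[0] = 1, s[1] = 24, s[2] = 17, s[3] = 21, s[4] = 31, s[5] = 13, s[6] = 11, s[7] = 6, s[8] = 15, s[9] = 16, s[10] = 40, s[11] = 14, s[12] = 35, s[13] = 23, s[14] = 36, s[15] = 4, s[16] = 10, s[17] = 25, s[18] = 41, s[19] = 38, s[20] = 9, s[21] = 1.
Since s[21] = s[0] = 1, the sequence is periodic with period 21.
So s[349] = s[0 + ((349-0) mod 21)] = s[13] = 23.

23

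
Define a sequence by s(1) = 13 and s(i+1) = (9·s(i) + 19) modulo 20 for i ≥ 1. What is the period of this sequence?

4

We have s(1) = 13, s(2) = 16, s(3) = 3, s(4) = 6, s(5) = 13.
Since s(5) = s(1) = 13, the sequence is periodic with period 4.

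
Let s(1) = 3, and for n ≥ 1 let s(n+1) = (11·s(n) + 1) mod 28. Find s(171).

11

Listing terms: s(1) = 3,  s(2) = 6,  s(3) = 11,  s(4) = 10,  s(5) = 27,  s(6) = 18,  s(7) = 3.
The sequence repeats with period 6.
So s(171) = s(1 + ((171-1) mod 6)) = s(3) = 11.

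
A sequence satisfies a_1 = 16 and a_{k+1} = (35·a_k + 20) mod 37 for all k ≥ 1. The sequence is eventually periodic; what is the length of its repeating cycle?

Listing terms: a_1 = 16; a_2 = 25; a_3 = 7; a_4 = 6; a_5 = 8; a_6 = 4; a_7 = 12; a_8 = 33; a_9 = 28; a_{10} = 1; a_{11} = 18; a_{12} = 21; a_{13} = 15; a_{14} = 27; a_{15} = 3; a_{16} = 14; a_{17} = 29; a_{18} = 36; a_{19} = 22; a_{20} = 13; a_{21} = 31; a_{22} = 32; a_{23} = 30; a_{24} = 34; a_{25} = 26; a_{26} = 5; a_{27} = 10; a_{28} = 0; a_{29} = 20; a_{30} = 17; a_{31} = 23; a_{32} = 11; a_{33} = 35; a_{34} = 24; a_{35} = 9; a_{36} = 2; a_{37} = 16.
The sequence repeats with period 36.

36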